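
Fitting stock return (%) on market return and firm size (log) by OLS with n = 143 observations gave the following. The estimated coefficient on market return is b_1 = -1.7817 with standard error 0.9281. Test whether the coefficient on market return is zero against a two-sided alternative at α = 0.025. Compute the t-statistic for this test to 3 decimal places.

t = -1.920

H₀: β₁ = 0 vs H₁: β₁ ≠ 0.
t = (b_1 − β₁⁰)/SE = -1.7817 / 0.9281 = -1.920.
df = n − k − 1 = 143 − 2 − 1 = 140.
Two-sided p ≈ 0.0569, which is ≥ 0.025, so fail to reject H₀.
The data do not give significant evidence of an association between market return and stock return, after adjusting for the other predictors.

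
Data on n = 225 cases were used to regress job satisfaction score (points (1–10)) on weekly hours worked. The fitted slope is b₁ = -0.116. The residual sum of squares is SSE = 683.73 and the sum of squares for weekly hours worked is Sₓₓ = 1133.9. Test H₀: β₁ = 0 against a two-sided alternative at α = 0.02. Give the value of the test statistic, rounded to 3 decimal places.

MSE = SSE/(n − 2) = 683.73/223 = 3.06605.
SE(b₁) = √(MSE/Sₓₓ) = √(3.06605/1133.9) = 0.0519999.
t = -0.116 / 0.0519999 = -2.231.
df = n − 2 = 223.
Two-sided p ≈ 0.0267, which is ≥ 0.02, so fail to reject H₀.
The data do not give significant evidence of an association between weekly hours worked and job satisfaction score.

t = -2.231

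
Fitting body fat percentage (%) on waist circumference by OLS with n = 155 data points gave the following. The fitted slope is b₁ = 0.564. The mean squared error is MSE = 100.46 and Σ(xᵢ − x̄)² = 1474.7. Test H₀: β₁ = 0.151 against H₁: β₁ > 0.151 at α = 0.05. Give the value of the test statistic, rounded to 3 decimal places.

SE(b₁) = √(MSE/Sₓₓ) = √(100.46/1474.7) = 0.261003.
t = (0.564 − 0.151) / 0.261003 = 1.582.
df = n − 2 = 153.
One-sided p ≈ 0.0578, which is ≥ 0.05, so fail to reject H₀.
The data do not give significant evidence that the true slope on waist circumference exceeds 0.151 % per unit.

t = 1.582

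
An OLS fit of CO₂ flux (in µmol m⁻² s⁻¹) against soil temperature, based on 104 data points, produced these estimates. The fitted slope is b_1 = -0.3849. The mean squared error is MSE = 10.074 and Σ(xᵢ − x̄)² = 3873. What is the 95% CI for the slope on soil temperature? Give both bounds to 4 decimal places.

SE(b_1) = √(MSE/Sₓₓ) = √(10.074/3873) = 0.0510008.
df = n − 2 = 102.
t* = t_{0.025, 102} = 1.983495.
Margin = t* × SE = 1.983495 × 0.0510008 = 0.101160.
CI: -0.3849 ± 0.101160 → (-0.4861, -0.2837).
With 95% confidence, each one-unit increase in soil temperature is associated with a change of between -0.4861 and -0.2837 µmol m⁻² s⁻¹ in CO₂ flux.

(-0.4861, -0.2837)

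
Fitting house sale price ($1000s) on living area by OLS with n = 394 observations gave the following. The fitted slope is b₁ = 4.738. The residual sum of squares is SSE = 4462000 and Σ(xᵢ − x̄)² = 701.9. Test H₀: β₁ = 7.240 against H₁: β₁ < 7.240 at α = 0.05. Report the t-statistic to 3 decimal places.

MSE = SSE/(n − 2) = 4462000/392 = 11382.7.
SE(b₁) = √(MSE/Sₓₓ) = √(11382.7/701.9) = 4.02702.
t = (4.738 − 7.240) / 4.02702 = -0.621.
df = n − 2 = 392.
One-sided p ≈ 0.2674, which is ≥ 0.05, so fail to reject H₀.
The data do not give significant evidence that the true slope on living area is below 7.240 $1000s per unit.

t = -0.621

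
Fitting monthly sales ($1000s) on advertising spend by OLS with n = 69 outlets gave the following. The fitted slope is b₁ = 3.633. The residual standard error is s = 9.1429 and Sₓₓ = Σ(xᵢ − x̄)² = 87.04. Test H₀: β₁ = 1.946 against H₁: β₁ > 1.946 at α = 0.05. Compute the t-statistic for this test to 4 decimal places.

SE(b₁) = s/√Sₓₓ = 9.1429/√87.04 = 0.979997.
t = (3.633 − 1.946) / 0.979997 = 1.7214.
df = n − 2 = 67.
One-sided p ≈ 0.0449, which is < 0.05, so reject H₀.
There is evidence that the true slope on advertising spend exceeds 1.946 $1000s per unit.

t = 1.7214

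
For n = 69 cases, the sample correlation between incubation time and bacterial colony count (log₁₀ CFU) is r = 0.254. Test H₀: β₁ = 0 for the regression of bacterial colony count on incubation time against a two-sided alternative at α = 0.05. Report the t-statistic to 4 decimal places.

t = 2.1496

t = r·√(n − 2)/√(1 − r²) = 0.254·√67/√0.935484 = 2.1496.
df = n − 2 = 67.
Two-sided p ≈ 0.0352, which is < 0.05, so reject H₀.
There is evidence of a linear association between incubation time and bacterial colony count.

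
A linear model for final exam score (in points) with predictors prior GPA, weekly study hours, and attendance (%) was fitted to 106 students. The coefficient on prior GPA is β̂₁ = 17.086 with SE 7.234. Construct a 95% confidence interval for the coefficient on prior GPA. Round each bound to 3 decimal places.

df = n − k − 1 = 106 − 3 − 1 = 102.
t* = t_{0.025, 102} = 1.983495.
Margin = t* × SE = 1.983495 × 7.234 = 14.34860.
CI: 17.086 ± 14.34860 → (2.737, 31.435).
With 95% confidence, each one-unit increase in prior GPA is associated with a change of between 2.737 and 31.435 points in final exam score, holding the other predictors fixed.

(2.737, 31.435)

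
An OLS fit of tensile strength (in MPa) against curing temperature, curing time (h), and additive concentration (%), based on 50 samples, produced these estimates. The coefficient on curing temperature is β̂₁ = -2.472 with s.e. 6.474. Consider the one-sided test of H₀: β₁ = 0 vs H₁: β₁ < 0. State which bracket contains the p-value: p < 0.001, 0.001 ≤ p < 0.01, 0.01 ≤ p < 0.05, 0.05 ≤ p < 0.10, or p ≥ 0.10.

t = -2.472 / 6.474 = -0.382.
df = n − k − 1 = 50 − 3 − 1 = 46.
One-sided p = P(T_{46} < t) ≈ 0.3522.
So p ≥ 0.10.

p ≥ 0.10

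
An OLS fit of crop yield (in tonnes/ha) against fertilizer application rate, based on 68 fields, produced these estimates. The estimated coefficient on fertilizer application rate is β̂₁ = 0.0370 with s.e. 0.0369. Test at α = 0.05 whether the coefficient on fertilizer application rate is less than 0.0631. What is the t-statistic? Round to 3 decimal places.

t = -0.707

H₀: β₁ = 0.0631 vs H₁: β₁ < 0.0631.
t = (β̂₁ − β₁⁰)/SE = (0.0370 − 0.0631) / 0.0369 = -0.707.
df = n − 2 = 68 − 2 = 66.
One-sided p ≈ 0.2409, which is ≥ 0.05, so fail to reject H₀.
The data do not give significant evidence that the true slope on fertilizer application rate is below 0.0631 tonnes/ha per unit.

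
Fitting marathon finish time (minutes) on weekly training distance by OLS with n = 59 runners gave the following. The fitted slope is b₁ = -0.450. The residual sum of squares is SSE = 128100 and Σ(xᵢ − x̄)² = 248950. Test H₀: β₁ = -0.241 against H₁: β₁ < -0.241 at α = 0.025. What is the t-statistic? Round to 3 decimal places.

MSE = SSE/(n − 2) = 128100/57 = 2247.37.
SE(b₁) = √(MSE/Sₓₓ) = √(2247.37/248950) = 0.0950126.
t = (-0.450 − (-0.241)) / 0.0950126 = -2.200.
df = n − 2 = 57.
One-sided p ≈ 0.0159, which is < 0.025, so reject H₀.
There is evidence that the true slope on weekly training distance is below -0.241 minutes per unit.

t = -2.200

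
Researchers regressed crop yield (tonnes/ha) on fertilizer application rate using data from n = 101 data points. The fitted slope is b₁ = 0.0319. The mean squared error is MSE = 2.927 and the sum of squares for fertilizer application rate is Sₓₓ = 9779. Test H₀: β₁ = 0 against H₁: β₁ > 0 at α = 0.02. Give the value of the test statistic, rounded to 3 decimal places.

SE(b₁) = √(MSE/Sₓₓ) = √(2.927/9779) = 0.0173007.
t = 0.0319 / 0.0173007 = 1.844.
df = n − 2 = 99.
One-sided p ≈ 0.0341, which is ≥ 0.02, so fail to reject H₀.
The data do not give significant evidence that the true slope on fertilizer application rate is positive.

t = 1.844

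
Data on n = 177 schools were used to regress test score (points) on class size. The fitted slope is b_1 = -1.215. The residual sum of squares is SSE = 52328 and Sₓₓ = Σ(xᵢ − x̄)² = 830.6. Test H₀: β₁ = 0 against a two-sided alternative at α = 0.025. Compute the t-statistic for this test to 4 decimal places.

MSE = SSE/(n − 2) = 52328/175 = 299.017.
SE(b_1) = √(MSE/Sₓₓ) = √(299.017/830.6) = 0.600001.
t = -1.215 / 0.600001 = -2.0250.
df = n − 2 = 175.
Two-sided p ≈ 0.0444, which is ≥ 0.025, so fail to reject H₀.
The data do not give significant evidence of an association between class size and test score.

t = -2.0250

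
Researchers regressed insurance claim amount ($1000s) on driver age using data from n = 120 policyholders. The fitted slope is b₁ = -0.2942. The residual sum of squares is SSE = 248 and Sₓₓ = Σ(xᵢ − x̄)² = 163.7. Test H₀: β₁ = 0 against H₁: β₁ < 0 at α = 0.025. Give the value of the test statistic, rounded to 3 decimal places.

MSE = SSE/(n − 2) = 248/118 = 2.10169.
SE(b₁) = √(MSE/Sₓₓ) = √(2.10169/163.7) = 0.113308.
t = -0.2942 / 0.113308 = -2.596.
df = n − 2 = 118.
One-sided p ≈ 0.0053, which is < 0.025, so reject H₀.
There is evidence that the true slope on driver age is negative.

t = -2.596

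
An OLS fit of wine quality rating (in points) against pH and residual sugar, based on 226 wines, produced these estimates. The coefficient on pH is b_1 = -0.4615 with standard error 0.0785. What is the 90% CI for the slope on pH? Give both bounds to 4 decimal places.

(-0.5912, -0.3318)

df = n − k − 1 = 226 − 2 − 1 = 223.
t* = t_{0.05, 223} = 1.651715.
Margin = t* × SE = 1.651715 × 0.0785 = 0.129660.
CI: -0.4615 ± 0.129660 → (-0.5912, -0.3318).
With 90% confidence, each one-unit increase in pH is associated with a change of between -0.5912 and -0.3318 points in wine quality rating, holding the other predictors fixed.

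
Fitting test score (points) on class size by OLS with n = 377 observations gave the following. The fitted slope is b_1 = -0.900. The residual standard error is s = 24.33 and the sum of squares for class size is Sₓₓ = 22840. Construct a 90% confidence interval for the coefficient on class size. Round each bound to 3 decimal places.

(-1.165, -0.635)

SE(b_1) = s/√Sₓₓ = 24.33/√22840 = 0.160988.
df = n − 2 = 375.
t* = t_{0.05, 375} = 1.648927.
Margin = t* × SE = 1.648927 × 0.160988 = 0.26546.
CI: -0.900 ± 0.26546 → (-1.165, -0.635).
With 90% confidence, each one-unit increase in class size is associated with a change of between -1.165 and -0.635 points in test score.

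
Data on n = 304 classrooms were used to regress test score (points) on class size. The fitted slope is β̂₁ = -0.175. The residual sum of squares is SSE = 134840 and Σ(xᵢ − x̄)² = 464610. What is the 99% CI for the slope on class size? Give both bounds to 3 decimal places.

MSE = SSE/(n − 2) = 134840/302 = 446.49.
SE(β̂₁) = √(MSE/Sₓₓ) = √(446.49/464610) = 0.031.
df = n − 2 = 302.
t* = t_{0.005, 302} = 2.592207.
Margin = t* × SE = 2.592207 × 0.031 = 0.08036.
CI: -0.175 ± 0.08036 → (-0.255, -0.095).
With 99% confidence, each one-unit increase in class size is associated with a change of between -0.255 and -0.095 points in test score.

(-0.255, -0.095)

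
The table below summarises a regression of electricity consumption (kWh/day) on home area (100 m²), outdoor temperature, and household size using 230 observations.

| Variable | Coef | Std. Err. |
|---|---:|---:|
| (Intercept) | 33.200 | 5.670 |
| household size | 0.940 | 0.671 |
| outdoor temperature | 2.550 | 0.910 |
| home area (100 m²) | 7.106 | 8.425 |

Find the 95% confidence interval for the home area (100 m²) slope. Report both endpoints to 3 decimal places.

(-9.496, 23.708)

Read off: b = 7.106, SE = 8.425 for home area (100 m²).
df = n − k − 1 = 230 − 3 − 1 = 226.
t* = t_{0.025, 226} = 1.970516.
Margin = t* × SE = 1.970516 × 8.425 = 16.60160.
CI: 7.106 ± 16.60160 → (-9.496, 23.708).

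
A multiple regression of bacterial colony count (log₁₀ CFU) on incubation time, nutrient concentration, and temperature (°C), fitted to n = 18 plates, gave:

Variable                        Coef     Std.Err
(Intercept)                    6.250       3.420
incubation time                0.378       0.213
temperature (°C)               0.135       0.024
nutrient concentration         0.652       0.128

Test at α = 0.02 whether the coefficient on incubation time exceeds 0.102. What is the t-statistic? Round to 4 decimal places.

Read off: b = 0.378, SE = 0.213 for incubation time.
H₀: β₁ = 0.102 vs H₁: β₁ > 0.102.
t = (0.378 − 0.102) / 0.213 = 1.2958.
df = n − k − 1 = 18 − 3 − 1 = 14.
One-sided p ≈ 0.1080, which is ≥ 0.02, so fail to reject H₀.
The data do not give significant evidence that the true slope on incubation time exceeds 0.102 log₁₀ CFU per unit, holding the other predictors fixed.

t = 1.2958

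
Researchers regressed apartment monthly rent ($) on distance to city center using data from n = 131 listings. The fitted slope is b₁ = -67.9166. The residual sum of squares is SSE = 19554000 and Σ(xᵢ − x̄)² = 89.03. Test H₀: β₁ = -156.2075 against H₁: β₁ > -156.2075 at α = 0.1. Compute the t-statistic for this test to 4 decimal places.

t = 2.1397

MSE = SSE/(n − 2) = 19554000/129 = 151581.
SE(b₁) = √(MSE/Sₓₓ) = √(151581/89.03) = 41.2624.
t = (-67.9166 − (-156.2075)) / 41.2624 = 2.1397.
df = n − 2 = 129.
One-sided p ≈ 0.0171, which is < 0.1, so reject H₀.
There is evidence that the true slope on distance to city center exceeds -156.2075 $ per unit.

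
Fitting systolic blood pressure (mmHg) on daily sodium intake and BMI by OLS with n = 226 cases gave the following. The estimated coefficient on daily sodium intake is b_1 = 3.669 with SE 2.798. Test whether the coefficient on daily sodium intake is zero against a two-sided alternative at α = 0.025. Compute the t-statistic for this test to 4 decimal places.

t = 1.3113

H₀: β₁ = 0 vs H₁: β₁ ≠ 0.
t = (b_1 − β₁⁰)/SE = 3.669 / 2.798 = 1.3113.
df = n − k − 1 = 226 − 2 − 1 = 223.
Two-sided p ≈ 0.1911, which is ≥ 0.025, so fail to reject H₀.
The data do not give significant evidence of an association between daily sodium intake and systolic blood pressure, after adjusting for the other predictors.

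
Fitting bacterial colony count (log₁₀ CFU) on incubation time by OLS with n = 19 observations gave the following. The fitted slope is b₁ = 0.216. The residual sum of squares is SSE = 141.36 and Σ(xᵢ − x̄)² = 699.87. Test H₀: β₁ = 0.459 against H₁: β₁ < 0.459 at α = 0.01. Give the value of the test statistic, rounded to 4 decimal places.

MSE = SSE/(n − 2) = 141.36/17 = 8.31529.
SE(b₁) = √(MSE/Sₓₓ) = √(8.31529/699.87) = 0.109001.
t = (0.216 − 0.459) / 0.109001 = -2.2293.
df = n − 2 = 17.
One-sided p ≈ 0.0198, which is ≥ 0.01, so fail to reject H₀.
The data do not give significant evidence that the true slope on incubation time is below 0.459 log₁₀ CFU per unit.

t = -2.2293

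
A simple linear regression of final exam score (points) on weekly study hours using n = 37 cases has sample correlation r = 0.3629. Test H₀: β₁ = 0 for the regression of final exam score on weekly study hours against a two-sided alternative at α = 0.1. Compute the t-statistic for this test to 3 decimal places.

t = 2.304

t = r·√(n − 2)/√(1 − r²) = 0.3629·√35/√0.868304 = 2.304.
df = n − 2 = 35.
Two-sided p ≈ 0.0273, which is < 0.1, so reject H₀.
There is evidence of a linear association between weekly study hours and final exam score.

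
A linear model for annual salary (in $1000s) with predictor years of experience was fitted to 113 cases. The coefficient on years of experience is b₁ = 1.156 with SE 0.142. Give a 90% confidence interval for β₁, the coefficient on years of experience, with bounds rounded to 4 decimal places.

(0.9205, 1.3915)

df = n − 2 = 113 − 2 = 111.
t* = t_{0.05, 111} = 1.658697.
Margin = t* × SE = 1.658697 × 0.142 = 0.235535.
CI: 1.156 ± 0.235535 → (0.9205, 1.3915).
With 90% confidence, each one-unit increase in years of experience is associated with a change of between 0.9205 and 1.3915 $1000s in annual salary.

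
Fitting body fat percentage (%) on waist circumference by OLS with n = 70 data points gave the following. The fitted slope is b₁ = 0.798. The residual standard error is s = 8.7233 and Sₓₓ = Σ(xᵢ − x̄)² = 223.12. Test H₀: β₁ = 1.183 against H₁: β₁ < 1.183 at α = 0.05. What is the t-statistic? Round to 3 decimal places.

SE(b₁) = s/√Sₓₓ = 8.7233/√223.12 = 0.583998.
t = (0.798 − 1.183) / 0.583998 = -0.659.
df = n − 2 = 68.
One-sided p ≈ 0.2560, which is ≥ 0.05, so fail to reject H₀.
The data do not give significant evidence that the true slope on waist circumference is below 1.183 % per unit.

t = -0.659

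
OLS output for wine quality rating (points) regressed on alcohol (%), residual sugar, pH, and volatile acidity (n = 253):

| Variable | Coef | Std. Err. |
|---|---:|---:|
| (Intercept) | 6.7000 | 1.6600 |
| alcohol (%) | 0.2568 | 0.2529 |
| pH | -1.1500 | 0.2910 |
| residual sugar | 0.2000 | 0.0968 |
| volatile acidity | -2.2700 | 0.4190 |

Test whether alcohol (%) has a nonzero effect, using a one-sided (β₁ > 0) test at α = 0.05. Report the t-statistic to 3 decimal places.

t = 1.015

Read off: b = 0.2568, SE = 0.2529 for alcohol (%).
H₀: β₁ = 0 vs H₁: β₁ > 0.
t = 0.2568 / 0.2529 = 1.015.
df = n − k − 1 = 253 − 4 − 1 = 248.
One-sided p ≈ 0.1554, which is ≥ 0.05, so fail to reject H₀.
The data do not give significant evidence that the true slope on alcohol (%) is positive, holding the other predictors fixed.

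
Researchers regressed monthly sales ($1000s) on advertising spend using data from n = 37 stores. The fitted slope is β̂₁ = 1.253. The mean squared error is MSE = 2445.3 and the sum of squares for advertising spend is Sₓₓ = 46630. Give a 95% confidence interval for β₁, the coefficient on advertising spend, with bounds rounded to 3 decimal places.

(0.788, 1.718)

SE(β̂₁) = √(MSE/Sₓₓ) = √(2445.3/46630) = 0.228999.
df = n − 2 = 35.
t* = t_{0.025, 35} = 2.030108.
Margin = t* × SE = 2.030108 × 0.228999 = 0.46489.
CI: 1.253 ± 0.46489 → (0.788, 1.718).
With 95% confidence, each one-unit increase in advertising spend is associated with a change of between 0.788 and 1.718 $1000s in monthly sales.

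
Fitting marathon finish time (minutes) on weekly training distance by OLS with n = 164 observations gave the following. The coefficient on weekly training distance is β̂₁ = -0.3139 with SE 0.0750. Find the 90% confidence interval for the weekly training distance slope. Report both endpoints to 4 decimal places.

(-0.4380, -0.1898)

df = n − 2 = 164 − 2 = 162.
t* = t_{0.05, 162} = 1.654314.
Margin = t* × SE = 1.654314 × 0.0750 = 0.124074.
CI: -0.3139 ± 0.124074 → (-0.4380, -0.1898).
With 90% confidence, each one-unit increase in weekly training distance is associated with a change of between -0.4380 and -0.1898 minutes in marathon finish time.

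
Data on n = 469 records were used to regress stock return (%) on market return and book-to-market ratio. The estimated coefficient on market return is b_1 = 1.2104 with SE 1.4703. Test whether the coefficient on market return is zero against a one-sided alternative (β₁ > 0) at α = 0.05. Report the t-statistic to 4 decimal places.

t = 0.8232

H₀: β₁ = 0 vs H₁: β₁ > 0.
t = (b_1 − β₁⁰)/SE = 1.2104 / 1.4703 = 0.8232.
df = n − k − 1 = 469 − 2 − 1 = 466.
One-sided p ≈ 0.2054, which is ≥ 0.05, so fail to reject H₀.
The data do not give significant evidence that the true slope on market return is positive, holding the other predictors fixed.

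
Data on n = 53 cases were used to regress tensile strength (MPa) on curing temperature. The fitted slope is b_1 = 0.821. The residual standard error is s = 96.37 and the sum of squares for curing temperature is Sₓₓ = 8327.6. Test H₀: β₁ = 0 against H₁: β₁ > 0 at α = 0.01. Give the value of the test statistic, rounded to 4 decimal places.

t = 0.7774

SE(b_1) = s/√Sₓₓ = 96.37/√8327.6 = 1.05604.
t = 0.821 / 1.05604 = 0.7774.
df = n − 2 = 51.
One-sided p ≈ 0.2202, which is ≥ 0.01, so fail to reject H₀.
The data do not give significant evidence that the true slope on curing temperature is positive.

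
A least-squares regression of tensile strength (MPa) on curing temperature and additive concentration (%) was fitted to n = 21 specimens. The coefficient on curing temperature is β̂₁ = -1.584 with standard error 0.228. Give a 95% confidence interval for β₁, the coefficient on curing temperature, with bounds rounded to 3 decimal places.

(-2.063, -1.105)

df = n − k − 1 = 21 − 2 − 1 = 18.
t* = t_{0.025, 18} = 2.100922.
Margin = t* × SE = 2.100922 × 0.228 = 0.47901.
CI: -1.584 ± 0.47901 → (-2.063, -1.105).
With 95% confidence, each one-unit increase in curing temperature is associated with a change of between -2.063 and -1.105 MPa in tensile strength, holding the other predictors fixed.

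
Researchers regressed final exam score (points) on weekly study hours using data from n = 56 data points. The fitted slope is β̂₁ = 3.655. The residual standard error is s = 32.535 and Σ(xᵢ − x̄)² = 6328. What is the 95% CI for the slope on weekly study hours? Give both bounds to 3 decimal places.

(2.835, 4.475)

SE(β̂₁) = s/√Sₓₓ = 32.535/√6328 = 0.408995.
df = n − 2 = 54.
t* = t_{0.025, 54} = 2.004879.
Margin = t* × SE = 2.004879 × 0.408995 = 0.81998.
CI: 3.655 ± 0.81998 → (2.835, 4.475).
With 95% confidence, each one-unit increase in weekly study hours is associated with a change of between 2.835 and 4.475 points in final exam score.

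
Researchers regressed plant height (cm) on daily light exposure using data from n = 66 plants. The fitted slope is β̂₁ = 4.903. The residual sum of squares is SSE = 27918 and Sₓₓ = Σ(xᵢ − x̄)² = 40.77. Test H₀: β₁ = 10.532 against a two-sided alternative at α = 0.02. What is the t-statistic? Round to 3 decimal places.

MSE = SSE/(n − 2) = 27918/64 = 436.219.
SE(β̂₁) = √(MSE/Sₓₓ) = √(436.219/40.77) = 3.27101.
t = (4.903 − 10.532) / 3.27101 = -1.721.
df = n − 2 = 64.
Two-sided p ≈ 0.0901, which is ≥ 0.02, so fail to reject H₀.
The data are consistent with a true slope of 10.532 cm per unit of daily light exposure.

t = -1.721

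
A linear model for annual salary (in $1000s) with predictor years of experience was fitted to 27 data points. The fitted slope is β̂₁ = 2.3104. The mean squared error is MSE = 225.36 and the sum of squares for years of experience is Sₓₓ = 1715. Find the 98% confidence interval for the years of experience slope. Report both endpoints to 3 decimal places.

SE(β̂₁) = √(MSE/Sₓₓ) = √(225.36/1715) = 0.362499.
df = n − 2 = 25.
t* = t_{0.01, 25} = 2.485107.
Margin = t* × SE = 2.485107 × 0.362499 = 0.90085.
CI: 2.3104 ± 0.90085 → (1.410, 3.211).
With 98% confidence, each one-unit increase in years of experience is associated with a change of between 1.410 and 3.211 $1000s in annual salary.

(1.410, 3.211)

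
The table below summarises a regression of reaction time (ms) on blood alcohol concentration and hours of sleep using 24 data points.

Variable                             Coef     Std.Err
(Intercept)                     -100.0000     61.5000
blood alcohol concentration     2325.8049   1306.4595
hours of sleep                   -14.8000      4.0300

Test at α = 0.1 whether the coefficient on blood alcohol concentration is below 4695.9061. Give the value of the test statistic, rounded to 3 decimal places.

t = -1.814

Read off: b = 2325.8049, SE = 1306.4595 for blood alcohol concentration.
H₀: β₁ = 4695.9061 vs H₁: β₁ < 4695.9061.
t = (2325.8049 − 4695.9061) / 1306.4595 = -1.814.
df = n − k − 1 = 24 − 2 − 1 = 21.
One-sided p ≈ 0.0420, which is < 0.1, so reject H₀.
There is evidence that the true slope on blood alcohol concentration is below 4695.9061 ms per unit, holding the other predictors fixed.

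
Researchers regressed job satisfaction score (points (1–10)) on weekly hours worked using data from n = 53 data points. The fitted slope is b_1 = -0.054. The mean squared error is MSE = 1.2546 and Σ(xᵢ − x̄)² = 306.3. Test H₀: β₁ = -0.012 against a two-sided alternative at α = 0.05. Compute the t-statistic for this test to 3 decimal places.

SE(b_1) = √(MSE/Sₓₓ) = √(1.2546/306.3) = 0.0639999.
t = (-0.054 − (-0.012)) / 0.0639999 = -0.656.
df = n − 2 = 51.
Two-sided p ≈ 0.5146, which is ≥ 0.05, so fail to reject H₀.
The data are consistent with a true slope of -0.012 points (1–10) per unit of weekly hours worked.

t = -0.656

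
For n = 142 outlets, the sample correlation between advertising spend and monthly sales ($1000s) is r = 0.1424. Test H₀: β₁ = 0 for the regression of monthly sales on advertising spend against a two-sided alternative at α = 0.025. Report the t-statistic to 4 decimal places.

t = 1.7022

t = r·√(n − 2)/√(1 − r²) = 0.1424·√140/√0.979722 = 1.7022.
df = n − 2 = 140.
Two-sided p ≈ 0.0909, which is ≥ 0.025, so fail to reject H₀.
The data do not give significant evidence of a linear association between advertising spend and monthly sales.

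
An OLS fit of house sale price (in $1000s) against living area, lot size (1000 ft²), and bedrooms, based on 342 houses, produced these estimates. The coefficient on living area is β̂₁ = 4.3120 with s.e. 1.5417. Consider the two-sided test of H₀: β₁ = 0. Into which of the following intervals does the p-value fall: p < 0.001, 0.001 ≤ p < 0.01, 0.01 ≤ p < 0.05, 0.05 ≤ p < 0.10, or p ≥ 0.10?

t = 4.3120 / 1.5417 = 2.797.
df = n − k − 1 = 342 − 3 − 1 = 338.
Two-sided p = 2·P(T_{338} > |t|) ≈ 0.0055.
So 0.001 ≤ p < 0.01.

0.001 ≤ p < 0.01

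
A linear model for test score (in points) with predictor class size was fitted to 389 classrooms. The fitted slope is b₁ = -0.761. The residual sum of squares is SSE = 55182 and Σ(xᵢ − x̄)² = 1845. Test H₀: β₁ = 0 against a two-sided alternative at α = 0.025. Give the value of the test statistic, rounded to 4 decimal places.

t = -2.7374

MSE = SSE/(n − 2) = 55182/387 = 142.589.
SE(b₁) = √(MSE/Sₓₓ) = √(142.589/1845) = 0.278.
t = -0.761 / 0.278 = -2.7374.
df = n − 2 = 387.
Two-sided p ≈ 0.0065, which is < 0.025, so reject H₀.
There is evidence that class size is associated with test score.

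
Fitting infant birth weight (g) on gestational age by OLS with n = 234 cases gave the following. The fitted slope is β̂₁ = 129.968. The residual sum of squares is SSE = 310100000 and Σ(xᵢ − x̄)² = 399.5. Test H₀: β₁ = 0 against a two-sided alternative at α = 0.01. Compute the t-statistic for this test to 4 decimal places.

MSE = SSE/(n − 2) = 310100000/232 = 1.33664e+06.
SE(β̂₁) = √(MSE/Sₓₓ) = √(1.33664e+06/399.5) = 57.8427.
t = 129.968 / 57.8427 = 2.2469.
df = n − 2 = 232.
Two-sided p ≈ 0.0256, which is ≥ 0.01, so fail to reject H₀.
The data do not give significant evidence of an association between gestational age and infant birth weight.

t = 2.2469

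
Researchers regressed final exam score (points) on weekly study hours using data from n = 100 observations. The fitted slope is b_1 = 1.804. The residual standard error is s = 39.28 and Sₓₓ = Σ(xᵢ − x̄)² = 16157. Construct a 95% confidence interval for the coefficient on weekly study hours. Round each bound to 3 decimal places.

SE(b_1) = s/√Sₓₓ = 39.28/√16157 = 0.309023.
df = n − 2 = 98.
t* = t_{0.025, 98} = 1.984467.
Margin = t* × SE = 1.984467 × 0.309023 = 0.61325.
CI: 1.804 ± 0.61325 → (1.191, 2.417).
With 95% confidence, each one-unit increase in weekly study hours is associated with a change of between 1.191 and 2.417 points in final exam score.

(1.191, 2.417)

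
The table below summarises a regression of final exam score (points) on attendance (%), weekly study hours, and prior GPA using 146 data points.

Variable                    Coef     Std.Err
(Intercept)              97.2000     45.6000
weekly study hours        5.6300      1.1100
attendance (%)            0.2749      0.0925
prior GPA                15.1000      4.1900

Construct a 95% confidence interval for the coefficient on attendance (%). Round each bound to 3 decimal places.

Read off: b = 0.2749, SE = 0.0925 for attendance (%).
df = n − k − 1 = 146 − 3 − 1 = 142.
t* = t_{0.025, 142} = 1.976811.
Margin = t* × SE = 1.976811 × 0.0925 = 0.18286.
CI: 0.2749 ± 0.18286 → (0.092, 0.458).

(0.092, 0.458)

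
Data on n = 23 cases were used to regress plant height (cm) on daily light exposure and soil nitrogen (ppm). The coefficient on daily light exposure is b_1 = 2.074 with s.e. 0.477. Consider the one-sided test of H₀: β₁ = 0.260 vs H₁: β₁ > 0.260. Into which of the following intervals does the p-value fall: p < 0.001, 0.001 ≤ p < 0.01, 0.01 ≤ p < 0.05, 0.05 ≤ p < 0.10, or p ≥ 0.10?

t = (2.074 − 0.260) / 0.477 = 3.803.
df = n − k − 1 = 23 − 2 − 1 = 20.
One-sided p = P(T_{20} > t) ≈ 0.0006.
So p < 0.001.

p < 0.001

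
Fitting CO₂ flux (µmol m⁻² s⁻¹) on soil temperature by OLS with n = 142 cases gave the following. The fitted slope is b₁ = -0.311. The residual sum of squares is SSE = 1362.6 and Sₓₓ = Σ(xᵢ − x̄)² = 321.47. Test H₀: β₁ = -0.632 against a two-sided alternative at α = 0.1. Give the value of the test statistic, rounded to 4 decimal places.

t = 1.8448

MSE = SSE/(n − 2) = 1362.6/140 = 9.73286.
SE(b₁) = √(MSE/Sₓₓ) = √(9.73286/321.47) = 0.174.
t = (-0.311 − (-0.632)) / 0.174 = 1.8448.
df = n − 2 = 140.
Two-sided p ≈ 0.0672, which is < 0.1, so reject H₀.
There is evidence that the true slope on soil temperature differs from -0.632 µmol m⁻² s⁻¹ per unit.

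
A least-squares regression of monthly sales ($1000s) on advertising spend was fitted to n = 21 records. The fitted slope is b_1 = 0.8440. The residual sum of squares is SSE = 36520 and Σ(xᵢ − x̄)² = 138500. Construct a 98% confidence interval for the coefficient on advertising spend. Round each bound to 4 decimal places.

MSE = SSE/(n − 2) = 36520/19 = 1922.11.
SE(b_1) = √(MSE/Sₓₓ) = √(1922.11/138500) = 0.117805.
df = n − 2 = 19.
t* = t_{0.01, 19} = 2.539483.
Margin = t* × SE = 2.539483 × 0.117805 = 0.299164.
CI: 0.8440 ± 0.299164 → (0.5448, 1.1432).
With 98% confidence, each one-unit increase in advertising spend is associated with a change of between 0.5448 and 1.1432 $1000s in monthly sales.

(0.5448, 1.1432)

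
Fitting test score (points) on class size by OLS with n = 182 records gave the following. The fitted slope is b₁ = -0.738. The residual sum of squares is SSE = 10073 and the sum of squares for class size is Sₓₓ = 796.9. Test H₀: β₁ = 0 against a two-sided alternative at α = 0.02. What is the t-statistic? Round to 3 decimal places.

MSE = SSE/(n − 2) = 10073/180 = 55.9611.
SE(b₁) = √(MSE/Sₓₓ) = √(55.9611/796.9) = 0.264997.
t = -0.738 / 0.264997 = -2.785.
df = n − 2 = 180.
Two-sided p ≈ 0.0059, which is < 0.02, so reject H₀.
There is evidence that class size is associated with test score.

t = -2.785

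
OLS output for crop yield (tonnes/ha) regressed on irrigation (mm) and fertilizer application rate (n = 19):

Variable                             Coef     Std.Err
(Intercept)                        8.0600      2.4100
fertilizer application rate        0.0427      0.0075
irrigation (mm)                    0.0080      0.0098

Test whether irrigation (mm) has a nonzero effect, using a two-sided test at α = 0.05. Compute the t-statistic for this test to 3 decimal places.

t = 0.816

Read off: b = 0.0080, SE = 0.0098 for irrigation (mm).
H₀: β₁ = 0 vs H₁: β₁ ≠ 0.
t = 0.0080 / 0.0098 = 0.816.
df = n − k − 1 = 19 − 2 − 1 = 16.
Two-sided p ≈ 0.4263, which is ≥ 0.05, so fail to reject H₀.
The data do not give significant evidence of an association between irrigation (mm) and crop yield, after adjusting for the other predictors.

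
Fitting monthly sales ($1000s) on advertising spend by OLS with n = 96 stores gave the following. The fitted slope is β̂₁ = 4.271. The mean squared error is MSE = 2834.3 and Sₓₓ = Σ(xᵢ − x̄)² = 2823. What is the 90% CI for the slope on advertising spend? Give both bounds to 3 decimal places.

SE(β̂₁) = √(MSE/Sₓₓ) = √(2834.3/2823) = 1.002.
df = n − 2 = 94.
t* = t_{0.05, 94} = 1.661226.
Margin = t* × SE = 1.661226 × 1.002 = 1.66455.
CI: 4.271 ± 1.66455 → (2.606, 5.936).
With 90% confidence, each one-unit increase in advertising spend is associated with a change of between 2.606 and 5.936 $1000s in monthly sales.

(2.606, 5.936)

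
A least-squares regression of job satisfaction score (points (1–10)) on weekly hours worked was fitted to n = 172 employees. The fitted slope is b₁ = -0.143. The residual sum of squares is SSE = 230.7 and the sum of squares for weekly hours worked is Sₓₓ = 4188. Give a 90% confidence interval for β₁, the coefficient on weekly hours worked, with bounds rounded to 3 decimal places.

(-0.173, -0.113)

MSE = SSE/(n − 2) = 230.7/170 = 1.35706.
SE(b₁) = √(MSE/Sₓₓ) = √(1.35706/4188) = 0.018001.
df = n − 2 = 170.
t* = t_{0.05, 170} = 1.653866.
Margin = t* × SE = 1.653866 × 0.018001 = 0.02977.
CI: -0.143 ± 0.02977 → (-0.173, -0.113).
With 90% confidence, each one-unit increase in weekly hours worked is associated with a change of between -0.173 and -0.113 points (1–10) in job satisfaction score.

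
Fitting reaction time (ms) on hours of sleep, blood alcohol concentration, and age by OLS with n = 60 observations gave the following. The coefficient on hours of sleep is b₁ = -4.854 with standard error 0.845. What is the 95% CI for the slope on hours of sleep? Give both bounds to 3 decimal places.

(-6.547, -3.161)

df = n − k − 1 = 60 − 3 − 1 = 56.
t* = t_{0.025, 56} = 2.003241.
Margin = t* × SE = 2.003241 × 0.845 = 1.69274.
CI: -4.854 ± 1.69274 → (-6.547, -3.161).
With 95% confidence, each one-unit increase in hours of sleep is associated with a change of between -6.547 and -3.161 ms in reaction time, holding the other predictors fixed.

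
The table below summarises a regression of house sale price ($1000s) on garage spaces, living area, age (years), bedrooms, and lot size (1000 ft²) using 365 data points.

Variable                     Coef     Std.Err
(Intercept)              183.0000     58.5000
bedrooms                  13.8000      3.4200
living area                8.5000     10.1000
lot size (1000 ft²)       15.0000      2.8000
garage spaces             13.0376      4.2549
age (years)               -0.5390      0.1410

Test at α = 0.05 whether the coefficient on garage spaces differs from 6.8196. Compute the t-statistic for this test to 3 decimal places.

Read off: b = 13.0376, SE = 4.2549 for garage spaces.
H₀: β₁ = 6.8196 vs H₁: β₁ ≠ 6.8196.
t = (13.0376 − 6.8196) / 4.2549 = 1.461.
df = n − k − 1 = 365 − 5 − 1 = 359.
Two-sided p ≈ 0.1448, which is ≥ 0.05, so fail to reject H₀.
The data are consistent with a true slope of 6.8196 $1000s per unit of garage spaces, holding the other predictors fixed.

t = 1.461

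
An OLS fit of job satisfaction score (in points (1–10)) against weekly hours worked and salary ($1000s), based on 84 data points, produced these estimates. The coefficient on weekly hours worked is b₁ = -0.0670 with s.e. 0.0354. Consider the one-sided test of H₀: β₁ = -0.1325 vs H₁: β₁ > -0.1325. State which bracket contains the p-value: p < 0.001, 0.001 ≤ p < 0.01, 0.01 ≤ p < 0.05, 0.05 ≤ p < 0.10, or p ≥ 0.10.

t = (-0.0670 − (-0.1325)) / 0.0354 = 1.850.
df = n − k − 1 = 84 − 2 − 1 = 81.
One-sided p = P(T_{81} > t) ≈ 0.0340.
So 0.01 ≤ p < 0.05.

0.01 ≤ p < 0.05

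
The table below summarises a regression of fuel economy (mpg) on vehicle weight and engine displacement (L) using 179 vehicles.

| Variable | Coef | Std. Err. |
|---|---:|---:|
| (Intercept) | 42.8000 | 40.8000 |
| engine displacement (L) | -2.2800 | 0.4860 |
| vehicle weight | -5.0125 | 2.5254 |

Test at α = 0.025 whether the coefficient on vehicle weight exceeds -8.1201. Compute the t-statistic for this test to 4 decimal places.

t = 1.2305

Read off: b = -5.0125, SE = 2.5254 for vehicle weight.
H₀: β₁ = -8.1201 vs H₁: β₁ > -8.1201.
t = (-5.0125 − (-8.1201)) / 2.5254 = 1.2305.
df = n − k − 1 = 179 − 2 − 1 = 176.
One-sided p ≈ 0.1101, which is ≥ 0.025, so fail to reject H₀.
The data do not give significant evidence that the true slope on vehicle weight exceeds -8.1201 mpg per unit, holding the other predictors fixed.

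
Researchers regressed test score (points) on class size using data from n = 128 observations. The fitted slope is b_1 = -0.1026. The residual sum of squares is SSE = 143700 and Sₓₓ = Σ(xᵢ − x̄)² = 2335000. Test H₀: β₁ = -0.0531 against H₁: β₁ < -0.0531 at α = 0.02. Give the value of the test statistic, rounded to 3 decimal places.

MSE = SSE/(n − 2) = 143700/126 = 1140.48.
SE(b_1) = √(MSE/Sₓₓ) = √(1140.48/2335000) = 0.0221004.
t = (-0.1026 − (-0.0531)) / 0.0221004 = -2.240.
df = n − 2 = 126.
One-sided p ≈ 0.0134, which is < 0.02, so reject H₀.
There is evidence that the true slope on class size is below -0.0531 points per unit.

t = -2.240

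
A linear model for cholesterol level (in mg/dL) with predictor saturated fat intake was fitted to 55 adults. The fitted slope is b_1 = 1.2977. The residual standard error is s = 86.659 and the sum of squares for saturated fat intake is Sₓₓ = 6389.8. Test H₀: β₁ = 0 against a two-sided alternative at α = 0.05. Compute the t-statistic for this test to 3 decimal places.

SE(b_1) = s/√Sₓₓ = 86.659/√6389.8 = 1.0841.
t = 1.2977 / 1.0841 = 1.197.
df = n − 2 = 53.
Two-sided p ≈ 0.2366, which is ≥ 0.05, so fail to reject H₀.
The data do not give significant evidence of an association between saturated fat intake and cholesterol level.

t = 1.197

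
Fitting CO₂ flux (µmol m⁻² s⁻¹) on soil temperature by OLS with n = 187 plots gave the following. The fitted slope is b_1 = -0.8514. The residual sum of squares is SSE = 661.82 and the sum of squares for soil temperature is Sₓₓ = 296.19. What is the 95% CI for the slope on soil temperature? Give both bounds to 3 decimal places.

(-1.068, -0.635)

MSE = SSE/(n − 2) = 661.82/185 = 3.57741.
SE(b_1) = √(MSE/Sₓₓ) = √(3.57741/296.19) = 0.1099.
df = n − 2 = 185.
t* = t_{0.025, 185} = 1.97287.
Margin = t* × SE = 1.97287 × 0.1099 = 0.21682.
CI: -0.8514 ± 0.21682 → (-1.068, -0.635).
With 95% confidence, each one-unit increase in soil temperature is associated with a change of between -1.068 and -0.635 µmol m⁻² s⁻¹ in CO₂ flux.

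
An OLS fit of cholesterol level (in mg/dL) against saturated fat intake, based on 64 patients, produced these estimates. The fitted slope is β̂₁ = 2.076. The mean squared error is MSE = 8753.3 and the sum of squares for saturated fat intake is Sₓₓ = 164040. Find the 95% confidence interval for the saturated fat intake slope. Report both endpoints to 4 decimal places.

SE(β̂₁) = √(MSE/Sₓₓ) = √(8753.3/164040) = 0.230999.
df = n − 2 = 62.
t* = t_{0.025, 62} = 1.998972.
Margin = t* × SE = 1.998972 × 0.230999 = 0.461761.
CI: 2.076 ± 0.461761 → (1.6142, 2.5378).
With 95% confidence, each one-unit increase in saturated fat intake is associated with a change of between 1.6142 and 2.5378 mg/dL in cholesterol level.

(1.6142, 2.5378)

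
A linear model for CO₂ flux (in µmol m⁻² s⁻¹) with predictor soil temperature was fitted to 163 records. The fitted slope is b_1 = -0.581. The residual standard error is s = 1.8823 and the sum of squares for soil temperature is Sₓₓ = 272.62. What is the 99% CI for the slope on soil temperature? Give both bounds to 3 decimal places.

SE(b_1) = s/√Sₓₓ = 1.8823/√272.62 = 0.114001.
df = n − 2 = 161.
t* = t_{0.005, 161} = 2.606711.
Margin = t* × SE = 2.606711 × 0.114001 = 0.29717.
CI: -0.581 ± 0.29717 → (-0.878, -0.284).
With 99% confidence, each one-unit increase in soil temperature is associated with a change of between -0.878 and -0.284 µmol m⁻² s⁻¹ in CO₂ flux.

(-0.878, -0.284)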